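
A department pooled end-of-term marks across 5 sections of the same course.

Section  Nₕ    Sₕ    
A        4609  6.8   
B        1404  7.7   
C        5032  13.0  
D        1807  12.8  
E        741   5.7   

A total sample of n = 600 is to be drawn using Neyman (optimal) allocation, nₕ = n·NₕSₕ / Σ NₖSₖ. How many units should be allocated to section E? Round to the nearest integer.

19

Σ NₕSₕ = 4609·6.8 + 1404·7.7 + 5032·13.0 + 1807·12.8 + 741·5.7 = 134921.3.
Share for E: 4223.7/134921.3 = 0.03130.
n_E = 600 × 0.03130 = 18.783... → 19.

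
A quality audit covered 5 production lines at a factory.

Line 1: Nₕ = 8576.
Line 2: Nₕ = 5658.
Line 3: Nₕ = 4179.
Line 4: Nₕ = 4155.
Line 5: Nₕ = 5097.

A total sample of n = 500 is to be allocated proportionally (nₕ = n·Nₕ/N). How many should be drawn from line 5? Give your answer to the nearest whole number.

92

N = 8576 + 5658 + 4179 + 4155 + 5097 = 27665.
n_5 = 500·5097/27665 = 92.120... → 92.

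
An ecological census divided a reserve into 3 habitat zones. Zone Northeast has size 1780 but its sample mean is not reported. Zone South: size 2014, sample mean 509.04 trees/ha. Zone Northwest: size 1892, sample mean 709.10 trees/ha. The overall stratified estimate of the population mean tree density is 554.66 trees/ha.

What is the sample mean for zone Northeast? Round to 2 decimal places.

442.12

Σ Nₕx̄ₕ = N·μ, so 1780·x̄_Northeast = 5686·554.66 − (2014·509.04 + 1892·709.10).
= 3153796.76 − 2366823.76 = 786973.
x̄_Northeast = 786973 / 1780 = 442.1197... → 442.12.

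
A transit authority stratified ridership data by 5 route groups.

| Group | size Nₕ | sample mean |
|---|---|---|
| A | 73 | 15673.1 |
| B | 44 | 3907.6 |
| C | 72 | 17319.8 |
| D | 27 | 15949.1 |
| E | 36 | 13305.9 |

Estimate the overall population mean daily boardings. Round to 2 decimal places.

13780.69

N = 73 + 44 + 72 + 27 + 36 = 252.
Weight each subgroup mean by Nₕ/N and sum.
Σ Nₕx̄ₕ = 73·15673.1 + 44·3907.6 + 72·17319.8 + 27·15949.1 + 36·13305.9 = 1144136.3 + 171934.4 + 1247025.6 + 430625.7 + 479012.4 = 3472734.4.
Divide by N: 3472734.4 / 252 = 13780.6921... → 13780.69.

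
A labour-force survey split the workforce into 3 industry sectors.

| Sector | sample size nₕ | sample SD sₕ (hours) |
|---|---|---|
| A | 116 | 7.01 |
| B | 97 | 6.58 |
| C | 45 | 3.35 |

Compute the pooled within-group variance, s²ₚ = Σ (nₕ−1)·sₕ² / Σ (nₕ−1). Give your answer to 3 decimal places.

A: (116−1)·7.01² = 115·49.1401 = 5651.1115
B: (97−1)·6.58² = 96·43.2964 = 4156.4544
C: (45−1)·3.35² = 44·11.2225 = 493.79
Numerator = 10301.3559; denominator = Σ(nₕ−1) = 255.
s²ₚ = 10301.3559/255 = 40.39747... → 40.397.

40.397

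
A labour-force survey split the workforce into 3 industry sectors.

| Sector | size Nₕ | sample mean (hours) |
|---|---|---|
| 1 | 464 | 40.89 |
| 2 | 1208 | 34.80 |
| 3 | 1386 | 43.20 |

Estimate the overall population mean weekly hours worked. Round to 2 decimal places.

39.53

N = 3058; weights Wₕ = Nₕ/N = (0.1517, 0.3950, 0.4532).
x̄_st = Σ Wₕ·x̄ₕ = 0.1517·40.89 + 0.3950·34.80 + 0.4532·43.20 ≈ 39.5312...
→ 39.53.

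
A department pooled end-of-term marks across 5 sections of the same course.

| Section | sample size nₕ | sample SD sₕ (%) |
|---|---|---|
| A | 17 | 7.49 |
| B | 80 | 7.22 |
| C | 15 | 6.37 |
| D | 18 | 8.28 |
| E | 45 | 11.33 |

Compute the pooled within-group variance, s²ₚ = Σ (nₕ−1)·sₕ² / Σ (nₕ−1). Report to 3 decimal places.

72.927

A: (17−1)·7.49² = 16·56.1001 = 897.6016
B: (80−1)·7.22² = 79·52.1284 = 4118.1436
C: (15−1)·6.37² = 14·40.5769 = 568.0766
D: (18−1)·8.28² = 17·68.5584 = 1165.4928
E: (45−1)·11.33² = 44·128.3689 = 5648.2316
Numerator = 12397.5462; denominator = Σ(nₕ−1) = 170.
s²ₚ = 12397.5462/170 = 72.92674... → 72.927.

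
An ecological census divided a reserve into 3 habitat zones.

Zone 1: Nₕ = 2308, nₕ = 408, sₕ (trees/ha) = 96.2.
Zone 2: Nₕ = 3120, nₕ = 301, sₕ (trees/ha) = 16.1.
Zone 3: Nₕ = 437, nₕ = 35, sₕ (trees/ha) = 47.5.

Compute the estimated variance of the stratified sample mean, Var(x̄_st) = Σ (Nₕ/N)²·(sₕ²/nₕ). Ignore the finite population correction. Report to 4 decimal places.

4.1142

N = 5865; Wₕ = Nₕ/N.
zone 1: (2308/5865)²·96.2²/408 = 3.5125746
zone 2: (3120/5865)²·16.1²/301 = 0.2437016
zone 3: (437/5865)²·47.5²/35 = 0.3578871
Sum = 4.1141633 → 4.1142.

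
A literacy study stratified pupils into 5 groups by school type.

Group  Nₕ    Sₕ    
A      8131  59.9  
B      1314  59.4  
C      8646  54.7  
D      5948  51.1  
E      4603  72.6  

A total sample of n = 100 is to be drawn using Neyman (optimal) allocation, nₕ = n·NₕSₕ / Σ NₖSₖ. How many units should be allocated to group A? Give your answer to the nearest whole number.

29

Σ NₕSₕ = 8131·59.9 + 1314·59.4 + 8646·54.7 + 5948·51.1 + 4603·72.6 = 1676155.3.
Share for A: 487046.9/1676155.3 = 0.29057.
n_A = 100 × 0.29057 = 29.057... → 29.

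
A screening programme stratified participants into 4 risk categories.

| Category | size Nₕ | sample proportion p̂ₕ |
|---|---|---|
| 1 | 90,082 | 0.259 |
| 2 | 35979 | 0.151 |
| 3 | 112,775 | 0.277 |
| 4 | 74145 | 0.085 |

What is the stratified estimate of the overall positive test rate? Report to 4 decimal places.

N = 90082 + 35979 + 112775 + 74145 = 312981.
Overall proportion = Σ (Nₕ/N)·p̂ₕ.
Σ Nₕp̂ₕ = 23331.238 + 5432.829 + 31238.675 + 6302.325 = 66305.067.
66305.067 / 312981 = 0.211850... → 0.2119.

0.2119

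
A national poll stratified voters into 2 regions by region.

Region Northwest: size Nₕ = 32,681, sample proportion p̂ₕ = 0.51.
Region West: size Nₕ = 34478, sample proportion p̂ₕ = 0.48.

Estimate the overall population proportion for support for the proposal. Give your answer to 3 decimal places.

Wₕ = Nₕ/N with N = 67159: 0.4866, 0.5134.
p̂_st = 0.4866·0.51 + 0.5134·0.48 ≈ 0.49460... → 0.495.

0.495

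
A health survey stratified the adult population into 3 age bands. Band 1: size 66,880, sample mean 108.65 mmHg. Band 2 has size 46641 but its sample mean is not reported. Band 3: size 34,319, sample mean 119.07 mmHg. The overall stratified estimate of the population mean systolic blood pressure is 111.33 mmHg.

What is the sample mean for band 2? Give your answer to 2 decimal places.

Σ Nₕx̄ₕ = N·μ, so 46641·x̄_2 = 147840·111.33 − (66880·108.65 + 34319·119.07).
= 16459027.2 − 11352875.33 = 5106151.87.
x̄_2 = 5106151.87 / 46641 = 109.4778... → 109.48.

109.48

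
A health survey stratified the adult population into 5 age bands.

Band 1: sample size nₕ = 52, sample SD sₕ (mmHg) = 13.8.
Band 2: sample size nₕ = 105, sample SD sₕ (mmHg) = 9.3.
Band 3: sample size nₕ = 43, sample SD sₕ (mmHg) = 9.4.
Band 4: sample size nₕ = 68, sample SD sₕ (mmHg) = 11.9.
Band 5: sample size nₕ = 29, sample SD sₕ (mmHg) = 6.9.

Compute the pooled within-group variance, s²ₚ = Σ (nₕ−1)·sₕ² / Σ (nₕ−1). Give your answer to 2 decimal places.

1: (52−1)·13.8² = 51·190.44 = 9712.44
2: (105−1)·9.3² = 104·86.49 = 8994.96
3: (43−1)·9.4² = 42·88.36 = 3711.12
4: (68−1)·11.9² = 67·141.61 = 9487.87
5: (29−1)·6.9² = 28·47.61 = 1333.08
Numerator = 33239.47; denominator = Σ(nₕ−1) = 292.
s²ₚ = 33239.47/292 = 113.8338... → 113.83.

113.83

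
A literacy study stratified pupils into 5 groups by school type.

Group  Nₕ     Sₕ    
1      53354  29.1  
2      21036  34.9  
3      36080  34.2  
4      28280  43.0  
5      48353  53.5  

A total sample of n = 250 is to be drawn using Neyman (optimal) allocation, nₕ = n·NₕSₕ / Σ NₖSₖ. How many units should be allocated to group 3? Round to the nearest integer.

1: NₕSₕ = 53354·29.1 = 1552601.4
2: NₕSₕ = 21036·34.9 = 734156.4
3: NₕSₕ = 36080·34.2 = 1233936
4: NₕSₕ = 28280·43.0 = 1216040
5: NₕSₕ = 48353·53.5 = 2586885.5
Σ NₕSₕ = 7323619.3.
n_3 = 250·1233936/7323619.3 = 42.122... → 42.

42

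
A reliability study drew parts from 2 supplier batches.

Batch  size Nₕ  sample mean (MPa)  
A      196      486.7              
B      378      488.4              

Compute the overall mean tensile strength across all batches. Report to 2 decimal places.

487.82

x̄_st = (Σ Nₕx̄ₕ) / (Σ Nₕ) = (196·486.7 + 378·488.4) / 574
= 280008.4 / 574 = 487.8195... → 487.82.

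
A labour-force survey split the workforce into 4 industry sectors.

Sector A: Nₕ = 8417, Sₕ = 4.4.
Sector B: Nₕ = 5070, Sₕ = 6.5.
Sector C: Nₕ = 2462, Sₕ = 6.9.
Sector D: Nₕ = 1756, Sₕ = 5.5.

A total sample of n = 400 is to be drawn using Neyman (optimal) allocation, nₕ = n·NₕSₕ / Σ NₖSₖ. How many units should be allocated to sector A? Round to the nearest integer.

Σ NₕSₕ = 8417·4.4 + 5070·6.5 + 2462·6.9 + 1756·5.5 = 96635.6.
Share for A: 37034.8/96635.6 = 0.38324.
n_A = 400 × 0.38324 = 153.297... → 153.

153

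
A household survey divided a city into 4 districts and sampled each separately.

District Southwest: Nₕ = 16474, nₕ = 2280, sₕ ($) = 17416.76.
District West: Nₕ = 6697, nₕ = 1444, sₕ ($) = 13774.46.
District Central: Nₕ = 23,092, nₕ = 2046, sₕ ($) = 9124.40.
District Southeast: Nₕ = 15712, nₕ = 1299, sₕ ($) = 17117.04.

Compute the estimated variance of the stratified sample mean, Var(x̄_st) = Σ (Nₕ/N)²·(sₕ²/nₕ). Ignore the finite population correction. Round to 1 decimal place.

N = 61975; Wₕ = Nₕ/N.
district Southwest: (16474/61975)²·17416.76²/2280 = 9400.8027
district West: (6697/61975)²·13774.46²/1444 = 1534.2972
district Central: (23092/61975)²·9124.40²/2046 = 5649.2791
district Southeast: (15712/61975)²·17117.04²/1299 = 14496.9970
Sum = 31081.3761 → 31081.4.

31081.4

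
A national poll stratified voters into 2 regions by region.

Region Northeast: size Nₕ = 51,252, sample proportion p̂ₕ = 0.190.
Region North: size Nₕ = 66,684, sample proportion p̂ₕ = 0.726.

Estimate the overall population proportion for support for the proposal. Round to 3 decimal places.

0.493

Wₕ = Nₕ/N with N = 117936: 0.4346, 0.5654.
p̂_st = 0.4346·0.190 + 0.5654·0.726 ≈ 0.49307... → 0.493.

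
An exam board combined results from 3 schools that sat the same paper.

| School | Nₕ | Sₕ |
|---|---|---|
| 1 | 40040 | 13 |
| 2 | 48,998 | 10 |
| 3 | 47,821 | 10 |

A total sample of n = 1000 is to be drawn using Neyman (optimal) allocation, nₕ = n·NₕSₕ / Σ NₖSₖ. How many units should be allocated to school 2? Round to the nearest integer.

329

Σ NₕSₕ = 40040·13 + 48998·10 + 47821·10 = 1488710.
Share for 2: 489980/1488710 = 0.32913.
n_2 = 1000 × 0.32913 = 329.131... → 329.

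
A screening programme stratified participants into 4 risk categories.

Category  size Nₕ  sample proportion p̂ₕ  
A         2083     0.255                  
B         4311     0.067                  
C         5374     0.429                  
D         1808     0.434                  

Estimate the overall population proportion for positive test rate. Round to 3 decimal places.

Wₕ = Nₕ/N with N = 13576: 0.1534, 0.3175, 0.3958, 0.1332.
p̂_st = 0.1534·0.255 + 0.3175·0.067 + 0.3958·0.429 + 0.1332·0.434 ≈ 0.28802... → 0.288.

0.288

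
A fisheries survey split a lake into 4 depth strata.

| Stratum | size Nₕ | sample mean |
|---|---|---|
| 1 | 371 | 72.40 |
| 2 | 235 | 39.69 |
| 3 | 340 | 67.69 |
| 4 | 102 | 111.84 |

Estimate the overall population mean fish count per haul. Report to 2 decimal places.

67.38

N = 1048; weights Wₕ = Nₕ/N = (0.3540, 0.2242, 0.3244, 0.0973).
x̄_st = Σ Wₕ·x̄ₕ = 0.3540·72.40 + 0.2242·39.69 + 0.3244·67.69 + 0.0973·111.84 ≈ 67.3758...
→ 67.38.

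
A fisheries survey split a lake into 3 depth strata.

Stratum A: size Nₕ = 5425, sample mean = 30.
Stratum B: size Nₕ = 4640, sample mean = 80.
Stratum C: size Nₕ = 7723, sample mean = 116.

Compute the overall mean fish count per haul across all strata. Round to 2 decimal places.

80.38

x̄_st = (Σ Nₕx̄ₕ) / (Σ Nₕ) = (5425·30 + 4640·80 + 7723·116) / 17788
= 1429818 / 17788 = 80.3810... → 80.38.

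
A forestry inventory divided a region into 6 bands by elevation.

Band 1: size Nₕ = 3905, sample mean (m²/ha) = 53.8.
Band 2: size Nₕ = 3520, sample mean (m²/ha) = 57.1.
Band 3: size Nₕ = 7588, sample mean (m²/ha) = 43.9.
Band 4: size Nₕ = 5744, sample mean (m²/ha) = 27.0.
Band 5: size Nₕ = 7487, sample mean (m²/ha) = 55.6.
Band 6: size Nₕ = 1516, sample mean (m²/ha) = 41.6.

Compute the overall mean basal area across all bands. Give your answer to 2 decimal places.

46.32

N = 29760; weights Wₕ = Nₕ/N = (0.1312, 0.1183, 0.2550, 0.1930, 0.2516, 0.0509).
x̄_st = Σ Wₕ·x̄ₕ = 0.1312·53.8 + 0.1183·57.1 + 0.2550·43.9 + 0.1930·27.0 + 0.2516·55.6 + 0.0509·41.6 ≈ 46.3248...
→ 46.32.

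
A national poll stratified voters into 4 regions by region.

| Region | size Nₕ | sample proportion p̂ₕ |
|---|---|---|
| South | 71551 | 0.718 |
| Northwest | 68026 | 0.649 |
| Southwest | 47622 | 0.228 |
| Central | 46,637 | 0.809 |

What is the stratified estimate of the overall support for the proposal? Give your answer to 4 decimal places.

0.6163

Wₕ = Nₕ/N with N = 233836: 0.3060, 0.2909, 0.2037, 0.1994.
p̂_st = 0.3060·0.718 + 0.2909·0.649 + 0.2037·0.228 + 0.1994·0.809 ≈ 0.616285... → 0.6163.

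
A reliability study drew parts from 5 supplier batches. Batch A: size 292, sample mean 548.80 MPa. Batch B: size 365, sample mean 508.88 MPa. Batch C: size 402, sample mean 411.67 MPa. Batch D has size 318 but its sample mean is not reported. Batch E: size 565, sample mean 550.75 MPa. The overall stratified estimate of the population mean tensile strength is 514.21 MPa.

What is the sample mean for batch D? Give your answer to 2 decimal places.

Σ Nₕx̄ₕ = N·μ, so 318·x̄_D = 1942·514.21 − (292·548.80 + 365·508.88 + 402·411.67 + 565·550.75).
= 998595.82 − 822655.89 = 175939.93.
x̄_D = 175939.93 / 318 = 553.2702... → 553.27.

553.27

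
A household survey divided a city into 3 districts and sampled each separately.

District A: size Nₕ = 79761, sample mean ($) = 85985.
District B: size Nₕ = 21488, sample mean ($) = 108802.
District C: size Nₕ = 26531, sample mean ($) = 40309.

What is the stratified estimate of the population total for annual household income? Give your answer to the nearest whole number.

Estimate total by summing Nₕ·x̄ₕ over strata.
79761·85985 + 21488·108802 + 26531·40309 = 6858249585 + 2337937376 + 1069438079 = 10265625040.

10265625040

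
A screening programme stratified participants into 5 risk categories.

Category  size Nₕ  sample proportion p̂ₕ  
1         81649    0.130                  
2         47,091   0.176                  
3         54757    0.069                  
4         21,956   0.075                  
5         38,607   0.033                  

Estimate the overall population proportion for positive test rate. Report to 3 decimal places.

0.105

Wₕ = Nₕ/N with N = 244060: 0.3345, 0.1929, 0.2244, 0.0900, 0.1582.
p̂_st = 0.3345·0.130 + 0.1929·0.176 + 0.2244·0.069 + 0.0900·0.075 + 0.1582·0.033 ≈ 0.10490... → 0.105.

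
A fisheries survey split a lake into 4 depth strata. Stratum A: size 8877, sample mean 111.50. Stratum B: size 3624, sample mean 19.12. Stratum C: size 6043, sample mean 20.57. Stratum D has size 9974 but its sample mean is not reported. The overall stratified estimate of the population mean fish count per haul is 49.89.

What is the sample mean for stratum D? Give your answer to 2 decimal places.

24.00

N = 8877 + 3624 + 6043 + 9974 = 28518.
Overall total = μ·N = 49.89·28518 = 1422763.02.
Subtract the known strata: 8877·111.50 + 3624·19.12 + 6043·20.57 = 1183380.89.
Remaining total for stratum D: 1422763.02 − 1183380.89 = 239382.13.
Divide by its size: 239382.13 / 9974 = 24.0006... → 24.00.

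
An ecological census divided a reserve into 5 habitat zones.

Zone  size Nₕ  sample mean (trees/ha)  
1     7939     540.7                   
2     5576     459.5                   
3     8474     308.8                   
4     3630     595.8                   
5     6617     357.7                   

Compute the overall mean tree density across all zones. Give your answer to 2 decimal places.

x̄_st = (Σ Nₕx̄ₕ) / (Σ Nₕ) = (7939·540.7 + 5576·459.5 + 8474·308.8 + 3630·595.8 + 6617·357.7) / 32236
= 14001215.4 / 32236 = 434.3348... → 434.33.

434.33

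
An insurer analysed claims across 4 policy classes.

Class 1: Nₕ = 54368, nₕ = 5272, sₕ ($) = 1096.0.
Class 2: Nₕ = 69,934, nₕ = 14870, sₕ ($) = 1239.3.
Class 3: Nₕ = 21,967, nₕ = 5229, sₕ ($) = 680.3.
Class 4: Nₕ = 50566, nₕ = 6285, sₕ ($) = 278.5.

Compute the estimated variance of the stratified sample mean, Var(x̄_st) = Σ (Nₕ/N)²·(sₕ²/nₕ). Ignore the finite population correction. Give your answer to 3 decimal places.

32.338

N = 196835; Wₕ = Nₕ/N.
class 1: (54368/196835)²·1096.0²/5272 = 17.383122
class 2: (69934/196835)²·1239.3²/14870 = 13.038091
class 3: (21967/196835)²·680.3²/5229 = 1.102349
class 4: (50566/196835)²·278.5²/6285 = 0.814437
Sum = 32.338000 → 32.338.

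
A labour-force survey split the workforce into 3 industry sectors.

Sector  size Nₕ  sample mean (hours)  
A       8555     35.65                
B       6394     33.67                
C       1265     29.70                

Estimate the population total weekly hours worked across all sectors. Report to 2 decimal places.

557842.23

Population total = Σ Nₕ·x̄ₕ (each stratum's size times its mean).
8555·35.65 + 6394·33.67 + 1265·29.70 = 304985.75 + 215285.98 + 37570.5 = 557842.23.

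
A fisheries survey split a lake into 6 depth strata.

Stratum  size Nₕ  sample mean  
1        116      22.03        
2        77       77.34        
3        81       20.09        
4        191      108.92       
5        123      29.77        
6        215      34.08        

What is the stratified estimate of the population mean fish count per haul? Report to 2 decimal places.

52.22

N = 803; weights Wₕ = Nₕ/N = (0.1445, 0.0959, 0.1009, 0.2379, 0.1532, 0.2677).
x̄_st = Σ Wₕ·x̄ₕ = 0.1445·22.03 + 0.0959·77.34 + 0.1009·20.09 + 0.2379·108.92 + 0.1532·29.77 + 0.2677·34.08 ≈ 52.2174...
→ 52.22.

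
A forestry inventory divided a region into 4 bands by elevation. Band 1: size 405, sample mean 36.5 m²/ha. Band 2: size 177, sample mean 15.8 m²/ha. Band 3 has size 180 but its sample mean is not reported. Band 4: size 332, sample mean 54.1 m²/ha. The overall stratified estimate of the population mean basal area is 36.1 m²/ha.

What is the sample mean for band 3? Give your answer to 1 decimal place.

22.0

N = 405 + 177 + 180 + 332 = 1094.
Overall total = μ·N = 36.1·1094 = 39493.4.
Subtract the known strata: 405·36.5 + 177·15.8 + 332·54.1 = 35540.3.
Remaining total for band 3: 39493.4 − 35540.3 = 3953.1.
Divide by its size: 3953.1 / 180 = 21.962... → 22.0.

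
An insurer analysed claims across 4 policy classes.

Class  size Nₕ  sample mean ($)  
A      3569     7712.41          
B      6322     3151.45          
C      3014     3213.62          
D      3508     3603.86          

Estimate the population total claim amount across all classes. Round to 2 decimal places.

Population total = Σ Nₕ·x̄ₕ (each stratum's size times its mean).
3569·7712.41 + 6322·3151.45 + 3014·3213.62 + 3508·3603.86 = 27525591.29 + 19923466.9 + 9685850.68 + 12642340.88 = 69777249.75.

69777249.75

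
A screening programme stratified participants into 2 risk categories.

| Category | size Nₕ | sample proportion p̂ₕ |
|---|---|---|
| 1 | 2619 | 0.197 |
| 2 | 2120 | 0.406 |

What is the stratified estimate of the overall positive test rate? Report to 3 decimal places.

Wₕ = Nₕ/N with N = 4739: 0.5526, 0.4474.
p̂_st = 0.5526·0.197 + 0.4474·0.406 ≈ 0.29050... → 0.290.

0.290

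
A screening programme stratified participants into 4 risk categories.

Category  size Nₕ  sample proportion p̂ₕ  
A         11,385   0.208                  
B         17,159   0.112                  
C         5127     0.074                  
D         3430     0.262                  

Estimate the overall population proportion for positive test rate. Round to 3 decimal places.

N = 11385 + 17159 + 5127 + 3430 = 37101.
Overall proportion = Σ (Nₕ/N)·p̂ₕ.
Σ Nₕp̂ₕ = 2368.08 + 1921.808 + 379.398 + 898.66 = 5567.946.
5567.946 / 37101 = 0.15008... → 0.150.

0.150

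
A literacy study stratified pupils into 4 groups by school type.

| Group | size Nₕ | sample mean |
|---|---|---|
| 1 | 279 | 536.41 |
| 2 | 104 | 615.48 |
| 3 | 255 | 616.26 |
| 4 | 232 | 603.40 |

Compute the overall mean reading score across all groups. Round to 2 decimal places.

587.13

x̄_st = (Σ Nₕx̄ₕ) / (Σ Nₕ) = (279·536.41 + 104·615.48 + 255·616.26 + 232·603.40) / 870
= 510803.41 / 870 = 587.1304... → 587.13.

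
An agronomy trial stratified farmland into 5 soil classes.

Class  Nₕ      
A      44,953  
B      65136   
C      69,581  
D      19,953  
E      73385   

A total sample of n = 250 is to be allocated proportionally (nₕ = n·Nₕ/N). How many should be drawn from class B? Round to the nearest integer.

Share of class B = 65136/273008 = 0.23859.
Allocate 250 × 0.23859 = 59.647... → 60.

60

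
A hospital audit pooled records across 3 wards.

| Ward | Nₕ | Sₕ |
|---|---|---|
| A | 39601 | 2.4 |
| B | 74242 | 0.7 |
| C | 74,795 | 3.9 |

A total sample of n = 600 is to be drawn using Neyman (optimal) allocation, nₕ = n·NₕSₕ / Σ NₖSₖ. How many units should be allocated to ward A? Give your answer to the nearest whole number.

130

Σ NₕSₕ = 39601·2.4 + 74242·0.7 + 74795·3.9 = 438712.3.
Share for A: 95042.4/438712.3 = 0.21664.
n_A = 600 × 0.21664 = 129.984... → 130.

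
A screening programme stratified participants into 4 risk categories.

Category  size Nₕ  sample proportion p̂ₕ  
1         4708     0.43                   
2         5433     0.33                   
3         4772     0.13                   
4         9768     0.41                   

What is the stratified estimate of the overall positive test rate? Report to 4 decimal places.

0.3421

Wₕ = Nₕ/N with N = 24681: 0.1908, 0.2201, 0.1933, 0.3958.
p̂_st = 0.1908·0.43 + 0.2201·0.33 + 0.1933·0.13 + 0.3958·0.41 ≈ 0.342068... → 0.3421.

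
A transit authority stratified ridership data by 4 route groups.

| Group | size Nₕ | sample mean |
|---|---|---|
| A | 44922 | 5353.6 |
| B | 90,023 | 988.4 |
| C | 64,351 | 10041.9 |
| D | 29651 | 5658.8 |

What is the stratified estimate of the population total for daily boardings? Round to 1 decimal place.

1143468538.1

A: 44922·5353.6 = 240494419.2
B: 90023·988.4 = 88978733.2
C: 64351·10041.9 = 646206306.9
D: 29651·5658.8 = 167789078.8
τ̂ = Σ Nₕx̄ₕ = 1143468538.1.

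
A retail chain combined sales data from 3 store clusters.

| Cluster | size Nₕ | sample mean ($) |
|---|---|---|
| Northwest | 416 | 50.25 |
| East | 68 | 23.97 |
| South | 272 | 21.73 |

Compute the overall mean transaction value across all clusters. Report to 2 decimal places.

37.63

N = 756; weights Wₕ = Nₕ/N = (0.5503, 0.0899, 0.3598).
x̄_st = Σ Wₕ·x̄ₕ = 0.5503·50.25 + 0.0899·23.97 + 0.3598·21.73 ≈ 37.6250...
→ 37.63.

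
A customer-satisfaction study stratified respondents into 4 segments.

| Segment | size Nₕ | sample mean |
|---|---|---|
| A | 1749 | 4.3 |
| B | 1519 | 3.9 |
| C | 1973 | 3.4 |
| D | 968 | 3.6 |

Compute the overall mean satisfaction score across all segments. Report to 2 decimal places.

3.81

N = 1749 + 1519 + 1973 + 968 = 6209.
Weight each subgroup mean by Nₕ/N and sum.
Σ Nₕx̄ₕ = 1749·4.3 + 1519·3.9 + 1973·3.4 + 968·3.6 = 7520.7 + 5924.1 + 6708.2 + 3484.8 = 23637.8.
Divide by N: 23637.8 / 6209 = 3.8070... → 3.81.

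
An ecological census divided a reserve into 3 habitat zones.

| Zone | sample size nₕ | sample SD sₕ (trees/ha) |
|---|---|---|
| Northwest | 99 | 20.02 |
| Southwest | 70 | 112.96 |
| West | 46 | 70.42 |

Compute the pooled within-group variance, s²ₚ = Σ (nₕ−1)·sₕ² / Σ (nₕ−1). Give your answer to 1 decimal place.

5390.9

Northwest: (99−1)·20.02² = 98·400.8004 = 39278.4392
Southwest: (70−1)·112.96² = 69·12759.9616 = 880437.3504
West: (46−1)·70.42² = 45·4958.9764 = 223153.938
Numerator = 1142869.7276; denominator = Σ(nₕ−1) = 212.
s²ₚ = 1142869.7276/212 = 5390.895... → 5390.9.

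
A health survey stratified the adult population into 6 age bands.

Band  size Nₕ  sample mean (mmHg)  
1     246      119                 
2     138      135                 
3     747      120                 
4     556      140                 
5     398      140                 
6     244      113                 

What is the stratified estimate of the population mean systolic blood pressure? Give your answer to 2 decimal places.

128.24

N = 246 + 138 + 747 + 556 + 398 + 244 = 2329.
The stratified mean weights each stratum mean by its population share Nₕ/N.
Σ Nₕx̄ₕ = 246·119 + 138·135 + 747·120 + 556·140 + 398·140 + 244·113 = 29274 + 18630 + 89640 + 77840 + 55720 + 27572 = 298676.
Divide by N: 298676 / 2329 = 128.2422... → 128.24.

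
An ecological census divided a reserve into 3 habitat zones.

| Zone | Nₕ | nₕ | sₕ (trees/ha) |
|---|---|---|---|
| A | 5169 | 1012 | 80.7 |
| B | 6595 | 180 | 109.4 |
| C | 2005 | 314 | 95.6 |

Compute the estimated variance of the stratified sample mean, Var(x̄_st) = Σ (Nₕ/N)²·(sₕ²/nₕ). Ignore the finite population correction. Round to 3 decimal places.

16.778

N = 13769; Wₕ = Nₕ/N.
zone A: (5169/13769)²·80.7²/1012 = 0.906932
zone B: (6595/13769)²·109.4²/180 = 15.254112
zone C: (2005/13769)²·95.6²/314 = 0.617178
Sum = 16.778222 → 16.778.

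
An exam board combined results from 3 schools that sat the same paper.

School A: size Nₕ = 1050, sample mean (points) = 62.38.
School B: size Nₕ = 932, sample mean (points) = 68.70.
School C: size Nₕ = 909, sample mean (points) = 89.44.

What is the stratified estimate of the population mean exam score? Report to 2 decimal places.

72.93

N = 2891; weights Wₕ = Nₕ/N = (0.3632, 0.3224, 0.3144).
x̄_st = Σ Wₕ·x̄ₕ = 0.3632·62.38 + 0.3224·68.70 + 0.3144·89.44 ≈ 72.9258...
→ 72.93.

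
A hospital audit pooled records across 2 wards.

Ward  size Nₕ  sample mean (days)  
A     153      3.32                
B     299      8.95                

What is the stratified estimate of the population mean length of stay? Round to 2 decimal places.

7.04

x̄_st = (Σ Nₕx̄ₕ) / (Σ Nₕ) = (153·3.32 + 299·8.95) / 452
= 3184.01 / 452 = 7.0443... → 7.04.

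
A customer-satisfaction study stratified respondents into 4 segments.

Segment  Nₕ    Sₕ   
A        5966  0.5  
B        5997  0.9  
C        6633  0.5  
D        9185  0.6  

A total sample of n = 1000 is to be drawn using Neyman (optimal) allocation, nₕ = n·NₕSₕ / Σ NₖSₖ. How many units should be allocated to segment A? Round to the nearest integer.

173

Σ NₕSₕ = 5966·0.5 + 5997·0.9 + 6633·0.5 + 9185·0.6 = 17207.8.
Share for A: 2983/17207.8 = 0.17335.
n_A = 1000 × 0.17335 = 173.352... → 173.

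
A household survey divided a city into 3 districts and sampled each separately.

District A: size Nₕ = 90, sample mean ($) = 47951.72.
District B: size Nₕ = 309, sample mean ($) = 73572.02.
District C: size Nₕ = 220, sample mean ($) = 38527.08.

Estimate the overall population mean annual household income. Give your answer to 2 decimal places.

x̄_st = (Σ Nₕx̄ₕ) / (Σ Nₕ) = (90·47951.72 + 309·73572.02 + 220·38527.08) / 619
= 35525366.58 / 619 = 57391.5454... → 57391.55.

57391.55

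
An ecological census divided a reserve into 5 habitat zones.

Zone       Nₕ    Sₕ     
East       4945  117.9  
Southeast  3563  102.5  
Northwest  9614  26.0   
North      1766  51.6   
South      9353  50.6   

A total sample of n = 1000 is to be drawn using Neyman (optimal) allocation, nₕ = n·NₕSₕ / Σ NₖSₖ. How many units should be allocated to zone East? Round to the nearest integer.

East: NₕSₕ = 4945·117.9 = 583015.5
Southeast: NₕSₕ = 3563·102.5 = 365207.5
Northwest: NₕSₕ = 9614·26.0 = 249964
North: NₕSₕ = 1766·51.6 = 91125.6
South: NₕSₕ = 9353·50.6 = 473261.8
Σ NₕSₕ = 1762574.4.
n_East = 1000·583015.5/1762574.4 = 330.775... → 331.

331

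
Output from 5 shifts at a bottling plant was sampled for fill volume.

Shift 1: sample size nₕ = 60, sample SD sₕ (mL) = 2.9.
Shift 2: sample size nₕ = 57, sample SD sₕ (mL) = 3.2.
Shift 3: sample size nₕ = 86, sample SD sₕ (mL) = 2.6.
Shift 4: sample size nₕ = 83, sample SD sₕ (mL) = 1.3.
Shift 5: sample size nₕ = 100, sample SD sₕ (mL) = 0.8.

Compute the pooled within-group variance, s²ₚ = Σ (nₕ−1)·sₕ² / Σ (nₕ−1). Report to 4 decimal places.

4.8456

1: (60−1)·2.9² = 59·8.41 = 496.19
2: (57−1)·3.2² = 56·10.24 = 573.44
3: (86−1)·2.6² = 85·6.76 = 574.6
4: (83−1)·1.3² = 82·1.69 = 138.58
5: (100−1)·0.8² = 99·0.64 = 63.36
Numerator = 1846.17; denominator = Σ(nₕ−1) = 381.
s²ₚ = 1846.17/381 = 4.845591... → 4.8456.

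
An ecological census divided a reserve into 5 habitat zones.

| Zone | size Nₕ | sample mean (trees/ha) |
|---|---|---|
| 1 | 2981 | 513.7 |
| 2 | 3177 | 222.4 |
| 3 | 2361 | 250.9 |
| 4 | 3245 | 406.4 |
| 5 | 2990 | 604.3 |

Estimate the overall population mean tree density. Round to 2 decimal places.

403.68

N = 14754; weights Wₕ = Nₕ/N = (0.2020, 0.2153, 0.1600, 0.2199, 0.2027).
x̄_st = Σ Wₕ·x̄ₕ = 0.2020·513.7 + 0.2153·222.4 + 0.1600·250.9 + 0.2199·406.4 + 0.2027·604.3 ≈ 403.6807...
→ 403.68.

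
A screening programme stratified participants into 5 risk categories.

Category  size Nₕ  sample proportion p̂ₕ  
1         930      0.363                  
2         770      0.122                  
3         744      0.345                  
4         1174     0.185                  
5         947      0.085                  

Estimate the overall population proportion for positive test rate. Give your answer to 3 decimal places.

Wₕ = Nₕ/N with N = 4565: 0.2037, 0.1687, 0.1630, 0.2572, 0.2074.
p̂_st = 0.2037·0.363 + 0.1687·0.122 + 0.1630·0.345 + 0.2572·0.185 + 0.2074·0.085 ≈ 0.21597... → 0.216.

0.216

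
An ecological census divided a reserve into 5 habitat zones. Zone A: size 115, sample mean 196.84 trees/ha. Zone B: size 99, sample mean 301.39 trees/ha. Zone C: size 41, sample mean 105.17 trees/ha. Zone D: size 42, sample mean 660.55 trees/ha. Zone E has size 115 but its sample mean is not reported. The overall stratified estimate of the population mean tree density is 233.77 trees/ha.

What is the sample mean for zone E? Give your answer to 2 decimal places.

Σ Nₕx̄ₕ = N·μ, so 115·x̄_E = 412·233.77 − (115·196.84 + 99·301.39 + 41·105.17 + 42·660.55).
= 96313.24 − 84529.28 = 11783.96.
x̄_E = 11783.96 / 115 = 102.4692... → 102.47.

102.47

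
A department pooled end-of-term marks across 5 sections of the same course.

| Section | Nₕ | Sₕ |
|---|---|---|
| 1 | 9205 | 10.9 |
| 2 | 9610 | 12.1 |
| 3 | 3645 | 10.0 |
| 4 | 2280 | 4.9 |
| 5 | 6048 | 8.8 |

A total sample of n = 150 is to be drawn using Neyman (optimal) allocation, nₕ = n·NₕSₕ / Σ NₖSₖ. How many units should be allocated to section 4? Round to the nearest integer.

Σ NₕSₕ = 9205·10.9 + 9610·12.1 + 3645·10.0 + 2280·4.9 + 6048·8.8 = 317459.9.
Share for 4: 11172/317459.9 = 0.03519.
n_4 = 150 × 0.03519 = 5.279... → 5.

5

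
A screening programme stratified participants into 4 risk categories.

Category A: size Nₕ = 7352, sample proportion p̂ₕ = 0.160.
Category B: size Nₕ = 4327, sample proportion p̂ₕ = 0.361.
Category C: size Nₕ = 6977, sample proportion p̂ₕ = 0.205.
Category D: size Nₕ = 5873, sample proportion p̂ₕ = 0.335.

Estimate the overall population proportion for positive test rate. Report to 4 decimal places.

N = 7352 + 4327 + 6977 + 5873 = 24529.
Overall proportion = Σ (Nₕ/N)·p̂ₕ.
Σ Nₕp̂ₕ = 1176.32 + 1562.047 + 1430.285 + 1967.455 = 6136.107.
6136.107 / 24529 = 0.250157... → 0.2502.

0.2502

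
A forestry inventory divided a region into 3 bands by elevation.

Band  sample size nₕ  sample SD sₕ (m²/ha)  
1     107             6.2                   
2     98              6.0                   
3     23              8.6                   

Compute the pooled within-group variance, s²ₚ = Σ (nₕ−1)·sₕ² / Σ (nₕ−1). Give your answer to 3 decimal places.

Degrees of freedom: 106 + 97 + 22 = 225.
Σ(nₕ−1)sₕ² = 106·38.44 + 97·36 + 22·73.96 = 9193.76.
s²ₚ = 9193.76 / 225 = 40.86116... → 40.861.

40.861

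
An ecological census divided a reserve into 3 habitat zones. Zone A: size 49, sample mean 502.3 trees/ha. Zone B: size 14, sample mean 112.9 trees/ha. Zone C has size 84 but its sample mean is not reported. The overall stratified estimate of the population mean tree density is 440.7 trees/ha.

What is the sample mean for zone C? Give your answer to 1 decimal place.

459.4

Σ Nₕx̄ₕ = N·μ, so 84·x̄_C = 147·440.7 − (49·502.3 + 14·112.9).
= 64782.9 − 26193.3 = 38589.6.
x̄_C = 38589.6 / 84 = 459.4 → 459.4.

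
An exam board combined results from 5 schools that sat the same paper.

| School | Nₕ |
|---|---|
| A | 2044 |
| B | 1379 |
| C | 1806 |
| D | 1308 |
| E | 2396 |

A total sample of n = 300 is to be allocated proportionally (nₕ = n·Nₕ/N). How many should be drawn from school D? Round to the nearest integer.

N = 2044 + 1379 + 1806 + 1308 + 2396 = 8933.
n_D = 300·1308/8933 = 43.927... → 44.

44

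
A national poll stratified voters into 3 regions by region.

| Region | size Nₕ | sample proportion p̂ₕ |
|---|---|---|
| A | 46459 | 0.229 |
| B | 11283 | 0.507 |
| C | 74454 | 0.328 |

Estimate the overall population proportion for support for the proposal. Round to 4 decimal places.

N = 46459 + 11283 + 74454 = 132196.
Overall proportion = Σ (Nₕ/N)·p̂ₕ.
Σ Nₕp̂ₕ = 10639.111 + 5720.481 + 24420.912 = 40780.504.
40780.504 / 132196 = 0.308485... → 0.3085.

0.3085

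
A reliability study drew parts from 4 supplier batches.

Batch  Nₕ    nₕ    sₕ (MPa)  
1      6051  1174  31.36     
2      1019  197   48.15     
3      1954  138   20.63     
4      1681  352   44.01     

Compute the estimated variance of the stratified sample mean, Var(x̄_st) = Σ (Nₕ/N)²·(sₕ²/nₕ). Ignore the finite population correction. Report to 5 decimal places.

0.61272

N = 10705; Wₕ = Nₕ/N.
batch 1: (6051/10705)²·31.36²/1174 = 0.26764860
batch 2: (1019/10705)²·48.15²/197 = 0.10663539
batch 3: (1954/10705)²·20.63²/138 = 0.10275315
batch 4: (1681/10705)²·44.01²/352 = 0.13568198
Sum = 0.61271912 → 0.61272.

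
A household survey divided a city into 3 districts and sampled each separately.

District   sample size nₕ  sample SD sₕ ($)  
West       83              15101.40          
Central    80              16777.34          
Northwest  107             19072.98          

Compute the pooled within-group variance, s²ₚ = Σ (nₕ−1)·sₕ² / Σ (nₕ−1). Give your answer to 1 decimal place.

Degrees of freedom: 82 + 79 + 106 = 267.
Σ(nₕ−1)sₕ² = 82·228052281.96 + 79·281479137.4756 + 106·363778566.0804 = 79497666985.8148.
s²ₚ = 79497666985.8148 / 267 = 297744071.108... → 297744071.1.

297744071.1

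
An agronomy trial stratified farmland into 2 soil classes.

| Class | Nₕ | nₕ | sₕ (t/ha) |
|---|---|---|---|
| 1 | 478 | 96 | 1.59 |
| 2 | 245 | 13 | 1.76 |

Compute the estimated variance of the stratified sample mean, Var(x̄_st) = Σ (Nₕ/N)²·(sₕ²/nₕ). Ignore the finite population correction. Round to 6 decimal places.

0.038872

N = 723; Wₕ = Nₕ/N.
class 1: (478/723)²·1.59²/96 = 0.011510713
class 2: (245/723)²·1.76²/13 = 0.027361352
Sum = 0.038872065 → 0.038872.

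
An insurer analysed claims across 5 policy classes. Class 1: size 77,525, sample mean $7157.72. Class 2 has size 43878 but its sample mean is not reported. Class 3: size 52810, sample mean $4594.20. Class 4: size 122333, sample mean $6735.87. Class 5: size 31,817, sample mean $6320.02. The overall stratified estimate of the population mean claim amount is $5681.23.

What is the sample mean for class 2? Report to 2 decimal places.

N = 77525 + 43878 + 52810 + 122333 + 31817 = 328363.
Overall total = μ·N = 5681.23·328363 = 1865505726.49.
Subtract the known strata: 77525·7157.72 + 52810·4594.20 + 122333·6735.87 + 31817·6320.02 = 1822625206.05.
Remaining total for class 2: 1865505726.49 − 1822625206.05 = 42880520.44.
Divide by its size: 42880520.44 / 43878 = 977.2670... → 977.27.

977.27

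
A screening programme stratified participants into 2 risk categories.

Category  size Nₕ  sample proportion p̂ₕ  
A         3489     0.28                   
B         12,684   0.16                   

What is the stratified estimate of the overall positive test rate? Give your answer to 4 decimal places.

0.1859

N = 3489 + 12684 = 16173.
Overall proportion = Σ (Nₕ/N)·p̂ₕ.
Σ Nₕp̂ₕ = 976.92 + 2029.44 = 3006.36.
3006.36 / 16173 = 0.185888... → 0.1859.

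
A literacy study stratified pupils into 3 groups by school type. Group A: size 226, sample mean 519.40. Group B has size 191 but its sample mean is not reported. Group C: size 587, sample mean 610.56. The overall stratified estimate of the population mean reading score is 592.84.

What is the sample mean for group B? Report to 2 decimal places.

625.28

N = 226 + 191 + 587 = 1004.
Overall total = μ·N = 592.84·1004 = 595211.36.
Subtract the known strata: 226·519.40 + 587·610.56 = 475783.12.
Remaining total for group B: 595211.36 − 475783.12 = 119428.24.
Divide by its size: 119428.24 / 191 = 625.2787... → 625.28.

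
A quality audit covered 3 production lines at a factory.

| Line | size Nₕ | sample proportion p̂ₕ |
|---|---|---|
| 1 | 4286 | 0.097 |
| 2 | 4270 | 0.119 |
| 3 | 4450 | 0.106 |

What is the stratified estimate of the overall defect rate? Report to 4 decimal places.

N = 4286 + 4270 + 4450 = 13006.
Overall proportion = Σ (Nₕ/N)·p̂ₕ.
Σ Nₕp̂ₕ = 415.742 + 508.13 + 471.7 = 1395.572.
1395.572 / 13006 = 0.107302... → 0.1073.

0.1073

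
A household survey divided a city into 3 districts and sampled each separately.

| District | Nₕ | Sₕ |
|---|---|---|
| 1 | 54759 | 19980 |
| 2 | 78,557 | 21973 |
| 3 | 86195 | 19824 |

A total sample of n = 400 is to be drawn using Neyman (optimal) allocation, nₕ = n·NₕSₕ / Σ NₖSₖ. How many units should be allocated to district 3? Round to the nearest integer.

1: NₕSₕ = 54759·19980 = 1094084820
2: NₕSₕ = 78557·21973 = 1726132961
3: NₕSₕ = 86195·19824 = 1708729680
Σ NₕSₕ = 4528947461.
n_3 = 400·1708729680/4528947461 = 150.916... → 151.

151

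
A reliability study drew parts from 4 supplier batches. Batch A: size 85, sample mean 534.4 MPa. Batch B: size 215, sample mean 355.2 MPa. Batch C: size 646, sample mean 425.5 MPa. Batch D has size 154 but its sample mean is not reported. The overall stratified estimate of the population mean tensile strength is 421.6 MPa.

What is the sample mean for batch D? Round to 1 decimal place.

435.7

N = 85 + 215 + 646 + 154 = 1100.
Overall total = μ·N = 421.6·1100 = 463760.
Subtract the known strata: 85·534.4 + 215·355.2 + 646·425.5 = 396665.
Remaining total for batch D: 463760 − 396665 = 67095.
Divide by its size: 67095 / 154 = 435.682... → 435.7.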